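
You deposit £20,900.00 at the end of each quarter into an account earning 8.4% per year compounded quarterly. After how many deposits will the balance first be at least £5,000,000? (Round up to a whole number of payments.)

87 payments

Periodic rate r = 0.084/4 per quarter; n is counted in quarters.
Ordinary annuity FV: 5,000,000 = 20,900 × [((1+r)^n − 1)/r].
(1+r)^n = 1 + 5,000,000 × r / 20,900, so n = ln(1 + 5,000,000·r/20,900) / ln(1+r) = 86.41.
Round up to a whole number of payments: n = 87.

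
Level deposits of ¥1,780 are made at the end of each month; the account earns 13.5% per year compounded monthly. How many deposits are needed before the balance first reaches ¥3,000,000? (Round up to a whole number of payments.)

268 payments

Periodic rate r = 0.135/12 per month; n is counted in months.
Ordinary annuity FV: 3,000,000 = 1,780 × [((1+r)^n − 1)/r].
(1+r)^n = 1 + 3,000,000 × r / 1,780, so n = ln(1 + 3,000,000·r/1,780) / ln(1+r) = 267.61.
Round up to a whole number of payments: n = 268.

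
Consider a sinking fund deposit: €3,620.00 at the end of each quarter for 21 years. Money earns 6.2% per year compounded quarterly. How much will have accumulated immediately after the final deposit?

€616,592.30

This is an ordinary annuity: 84 deposits of €3,620.00 at the end of each quarter.
Periodic rate r = 0.062/4 per quarter; n is counted in quarters.
FV = PMT × [((1+r)^n − 1)/r] = 3,620 × [(1+r)^84 − 1] / r = €616,592.30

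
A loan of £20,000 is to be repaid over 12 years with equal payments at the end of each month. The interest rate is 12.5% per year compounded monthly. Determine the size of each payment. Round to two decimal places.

£268.77

Level ordinary annuity; solve PV = PMT × [(1 − (1+r)^−n)/r] for PMT.
Periodic rate r = 0.125/12 per month; n is counted in months.
With n = 144: PMT = 20,000 / ([(1 − (1+r)^−n)/r]) = £268.77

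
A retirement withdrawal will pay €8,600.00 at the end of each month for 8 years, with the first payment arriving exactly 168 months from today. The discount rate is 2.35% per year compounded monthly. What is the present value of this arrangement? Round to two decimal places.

Ordinary annuity of 96 payments, first payment at period 168.
Periodic rate r = 0.0235/12 per month; n is counted in months.
The ordinary-annuity PV formula values the stream one period before the first payment (period 167); discount that back 167 periods:
PV₀ = 8,600 × [1 − (1+r)^−96] / r × (1+r)^−167 = €542,382.49

€542,382.49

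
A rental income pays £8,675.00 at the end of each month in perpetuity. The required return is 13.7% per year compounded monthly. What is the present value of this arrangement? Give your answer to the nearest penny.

£759,854.01

Periodic rate r = 0.137/12 per month.
Level perpetuity: PV = PMT / r = 8,675 / (0.137/12) = £759,854.01.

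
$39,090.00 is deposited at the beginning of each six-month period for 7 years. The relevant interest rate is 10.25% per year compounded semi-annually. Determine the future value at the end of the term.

This is an annuity due: 14 deposits of $39,090.00 at the beginning of each six-month period.
Periodic rate r = 0.1025/2 per half-year; n is counted in half-years.
FV = PMT × [((1+r)^n − 1)/r] × (1+r) = 39,090 × [(1+r)^14 − 1] / r × (1+r) = $812,395.35

$812,395.35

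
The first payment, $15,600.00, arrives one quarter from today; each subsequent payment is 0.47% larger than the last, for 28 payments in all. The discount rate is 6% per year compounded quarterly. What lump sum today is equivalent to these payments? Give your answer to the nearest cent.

Periodic rate r = 0.06/4 per quarter; n is counted in quarters.
Growing ordinary annuity: PV = PMT₁ × [1 − ((1+g)/(1+r))^n] / (r − g) = 15,600 × [1 − ((1+0.0047)/(1+r))^28] / (r − 0.0047) = $376,261.22.

$376,261.22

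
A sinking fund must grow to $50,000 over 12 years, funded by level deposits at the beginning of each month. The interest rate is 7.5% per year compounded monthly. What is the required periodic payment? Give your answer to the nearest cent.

Level annuity due; solve FV = PMT × [((1+r)^n − 1)/r] × (1+r) for PMT.
Periodic rate r = 0.075/12 per month; n is counted in months.
With n = 144: PMT = 50,000 / ([((1+r)^n − 1)/r] × (1+r)) = $213.78

$213.78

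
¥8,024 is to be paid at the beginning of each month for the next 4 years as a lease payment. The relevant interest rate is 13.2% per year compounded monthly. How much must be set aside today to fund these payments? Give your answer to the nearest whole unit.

This is an annuity due: 48 payments of ¥8,024 at the beginning of each month.
Periodic rate r = 0.132/12 per month; n is counted in months.
PV = PMT × [(1 − (1+r)^−n)/r] × (1+r) = 8,024 × [1 − (1+r)^−48] / r × (1+r) = ¥301,270

¥301,270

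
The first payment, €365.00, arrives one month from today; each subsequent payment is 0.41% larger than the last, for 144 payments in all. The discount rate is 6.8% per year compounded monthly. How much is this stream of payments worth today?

Periodic rate r = 0.068/12 per month; n is counted in months.
Growing ordinary annuity: PV = PMT₁ × [1 − ((1+g)/(1+r))^n] / (r − g) = 365 × [1 − ((1+0.0041)/(1+r))^144] / (r − 0.0041) = €46,849.08.

€46,849.08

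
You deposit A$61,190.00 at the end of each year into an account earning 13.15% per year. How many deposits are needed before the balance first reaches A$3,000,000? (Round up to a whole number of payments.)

Periodic rate r = 0.1315 per year.
Ordinary annuity FV: 3,000,000 = 61,190 × [((1+r)^n − 1)/r].
(1+r)^n = 1 + 3,000,000 × r / 61,190, so n = ln(1 + 3,000,000·r/61,190) / ln(1+r) = 16.25.
Round up to a whole number of payments: n = 17.

17 payments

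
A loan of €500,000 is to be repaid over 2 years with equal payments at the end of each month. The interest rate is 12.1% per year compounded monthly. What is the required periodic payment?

€23,560.09

Level ordinary annuity; solve PV = PMT × [(1 − (1+r)^−n)/r] for PMT.
Periodic rate r = 0.121/12 per month; n is counted in months.
With n = 24: PMT = 500,000 / ([(1 − (1+r)^−n)/r]) = €23,560.09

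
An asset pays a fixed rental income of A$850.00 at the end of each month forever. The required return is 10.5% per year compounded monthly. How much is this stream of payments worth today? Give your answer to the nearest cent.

Periodic rate r = 0.105/12 per month.
Level perpetuity: PV = PMT / r = 850 / (0.105/12) = A$97,142.86.

A$97,142.86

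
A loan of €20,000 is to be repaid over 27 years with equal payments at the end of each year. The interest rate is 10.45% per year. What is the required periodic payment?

Level ordinary annuity; solve PV = PMT × [(1 − (1+r)^−n)/r] for PMT.
Periodic rate r = 0.1045 per year.
With n = 27: PMT = 20,000 / ([(1 − (1+r)^−n)/r]) = €2,243.25

€2,243.25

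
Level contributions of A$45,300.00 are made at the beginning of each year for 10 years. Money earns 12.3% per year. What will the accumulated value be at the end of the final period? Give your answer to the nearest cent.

This is an annuity due: 10 deposits of A$45,300.00 at the beginning of each year.
Periodic rate r = 0.123 per year.
FV = PMT × [((1+r)^n − 1)/r] × (1+r) = 45,300 × [(1+r)^10 − 1] / r × (1+r) = A$905,788.88

A$905,788.88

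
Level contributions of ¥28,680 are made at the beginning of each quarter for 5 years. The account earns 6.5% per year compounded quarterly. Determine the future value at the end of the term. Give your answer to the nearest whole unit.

¥682,322

This is an annuity due: 20 deposits of ¥28,680 at the beginning of each quarter.
Periodic rate r = 0.065/4 per quarter; n is counted in quarters.
FV = PMT × [((1+r)^n − 1)/r] × (1+r) = 28,680 × [(1+r)^20 − 1] / r × (1+r) = ¥682,322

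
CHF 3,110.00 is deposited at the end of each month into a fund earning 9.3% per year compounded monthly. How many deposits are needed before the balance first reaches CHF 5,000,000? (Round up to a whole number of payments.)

Periodic rate r = 0.093/12 per month; n is counted in months.
Ordinary annuity FV: 5,000,000 = 3,110 × [((1+r)^n − 1)/r].
(1+r)^n = 1 + 5,000,000 × r / 3,110, so n = ln(1 + 5,000,000·r/3,110) / ln(1+r) = 336.74.
Round up to a whole number of payments: n = 337.

337 payments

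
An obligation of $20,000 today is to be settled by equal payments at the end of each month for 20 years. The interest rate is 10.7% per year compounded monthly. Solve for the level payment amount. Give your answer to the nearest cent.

Level ordinary annuity; solve PV = PMT × [(1 − (1+r)^−n)/r] for PMT.
Periodic rate r = 0.107/12 per month; n is counted in months.
With n = 240: PMT = 20,000 / ([(1 − (1+r)^−n)/r]) = $202.37

$202.37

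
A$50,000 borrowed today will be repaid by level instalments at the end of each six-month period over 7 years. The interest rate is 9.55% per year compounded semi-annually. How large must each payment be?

Level ordinary annuity; solve PV = PMT × [(1 − (1+r)^−n)/r] for PMT.
Periodic rate r = 0.0955/2 per half-year; n is counted in half-years.
With n = 14: PMT = 50,000 / ([(1 − (1+r)^−n)/r]) = A$4,978.80

A$4,978.80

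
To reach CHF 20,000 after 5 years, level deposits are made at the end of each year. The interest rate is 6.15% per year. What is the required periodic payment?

Level ordinary annuity; solve FV = PMT × [((1+r)^n − 1)/r] for PMT.
Periodic rate r = 0.0615 per year.
With n = 5: PMT = 20,000 / ([((1+r)^n − 1)/r]) = CHF 3,537.32

CHF 3,537.32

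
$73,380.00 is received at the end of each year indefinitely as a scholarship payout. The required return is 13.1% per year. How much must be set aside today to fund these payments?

Periodic rate r = 0.131 per year.
Level perpetuity: PV = PMT / r = 73,380 / (0.131) = $560,152.67.

$560,152.67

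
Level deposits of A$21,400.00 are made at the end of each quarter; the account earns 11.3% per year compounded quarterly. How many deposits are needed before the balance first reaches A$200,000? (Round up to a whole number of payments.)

Periodic rate r = 0.113/4 per quarter; n is counted in quarters.
Ordinary annuity FV: 200,000 = 21,400 × [((1+r)^n − 1)/r].
(1+r)^n = 1 + 200,000 × r / 21,400, so n = ln(1 + 200,000·r/21,400) / ln(1+r) = 8.41.
Round up to a whole number of payments: n = 9.

9 payments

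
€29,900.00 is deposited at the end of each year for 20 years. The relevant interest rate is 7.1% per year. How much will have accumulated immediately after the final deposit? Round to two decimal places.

This is an ordinary annuity: 20 deposits of €29,900.00 at the end of each year.
Periodic rate r = 0.071 per year.
FV = PMT × [((1+r)^n − 1)/r] = 29,900 × [(1+r)^20 − 1] / r = €1,239,233.22

€1,239,233.22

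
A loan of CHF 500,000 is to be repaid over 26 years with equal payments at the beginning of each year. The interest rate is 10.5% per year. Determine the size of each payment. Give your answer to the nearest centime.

CHF 51,339.87

Level annuity due; solve PV = PMT × [(1 − (1+r)^−n)/r] × (1+r) for PMT.
Periodic rate r = 0.105 per year.
With n = 26: PMT = 500,000 / ([(1 − (1+r)^−n)/r] × (1+r)) = CHF 51,339.87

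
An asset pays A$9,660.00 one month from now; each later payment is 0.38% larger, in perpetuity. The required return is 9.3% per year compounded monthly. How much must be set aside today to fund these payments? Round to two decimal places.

Periodic rate r = 0.093/12 per month.
Growing perpetuity (Gordon): PV = PMT₁ / (r − g) = 9,660 / (r − 0.0038) = A$2,445,569.62.

A$2,445,569.62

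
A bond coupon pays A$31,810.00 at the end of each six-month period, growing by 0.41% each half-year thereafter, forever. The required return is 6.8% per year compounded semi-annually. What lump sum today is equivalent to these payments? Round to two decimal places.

Periodic rate r = 0.068/2 per half-year.
Growing perpetuity (Gordon): PV = PMT₁ / (r − g) = 31,810 / (r − 0.0041) = A$1,063,879.60.

A$1,063,879.60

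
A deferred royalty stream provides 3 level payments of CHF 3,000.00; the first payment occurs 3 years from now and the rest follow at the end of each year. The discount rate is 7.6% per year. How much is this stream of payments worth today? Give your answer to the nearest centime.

Ordinary annuity of 3 payments, first payment at period 3.
Periodic rate r = 0.076 per year.
The ordinary-annuity PV formula values the stream one period before the first payment (period 2); discount that back 2 periods:
PV₀ = 3,000 × [1 − (1+r)^−3] / r × (1+r)^−2 = CHF 6,726.20

CHF 6,726.20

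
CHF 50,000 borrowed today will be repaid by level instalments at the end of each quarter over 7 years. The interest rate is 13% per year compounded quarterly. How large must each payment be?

CHF 2,746.76

Level ordinary annuity; solve PV = PMT × [(1 − (1+r)^−n)/r] for PMT.
Periodic rate r = 0.13/4 per quarter; n is counted in quarters.
With n = 28: PMT = 50,000 / ([(1 − (1+r)^−n)/r]) = CHF 2,746.76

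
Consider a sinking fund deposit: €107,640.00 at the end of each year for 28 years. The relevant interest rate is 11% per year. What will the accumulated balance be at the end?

This is an ordinary annuity: 28 deposits of €107,640.00 at the end of each year.
Periodic rate r = 0.11 per year.
FV = PMT × [((1+r)^n − 1)/r] = 107,640 × [(1+r)^28 − 1] / r = €17,202,732.65

€17,202,732.65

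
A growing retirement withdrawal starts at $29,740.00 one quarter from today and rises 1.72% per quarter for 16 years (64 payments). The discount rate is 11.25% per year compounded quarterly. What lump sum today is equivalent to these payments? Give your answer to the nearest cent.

Periodic rate r = 0.1125/4 per quarter; n is counted in quarters.
Growing ordinary annuity: PV = PMT₁ × [1 − ((1+g)/(1+r))^n] / (r − g) = 29,740 × [1 − ((1+0.0172)/(1+r))^64] / (r − 0.0172) = $1,348,195.45.

$1,348,195.45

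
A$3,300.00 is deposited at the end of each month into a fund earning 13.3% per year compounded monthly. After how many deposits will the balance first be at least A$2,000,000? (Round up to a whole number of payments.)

186 payments

Periodic rate r = 0.133/12 per month; n is counted in months.
Ordinary annuity FV: 2,000,000 = 3,300 × [((1+r)^n − 1)/r].
(1+r)^n = 1 + 2,000,000 × r / 3,300, so n = ln(1 + 2,000,000·r/3,300) / ln(1+r) = 185.39.
Round up to a whole number of payments: n = 186.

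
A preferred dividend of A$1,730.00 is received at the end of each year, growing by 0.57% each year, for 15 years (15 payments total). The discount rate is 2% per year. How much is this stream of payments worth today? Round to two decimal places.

A$23,089.94

Periodic rate r = 0.02 per year.
Growing ordinary annuity: PV = PMT₁ × [1 − ((1+g)/(1+r))^n] / (r − g) = 1,730 × [1 − ((1+0.0057)/(1+r))^15] / (r − 0.0057) = A$23,089.94.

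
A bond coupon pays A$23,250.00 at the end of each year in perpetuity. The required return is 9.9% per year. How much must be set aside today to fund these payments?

A$234,848.48

Periodic rate r = 0.099 per year.
Level perpetuity: PV = PMT / r = 23,250 / (0.099) = A$234,848.48.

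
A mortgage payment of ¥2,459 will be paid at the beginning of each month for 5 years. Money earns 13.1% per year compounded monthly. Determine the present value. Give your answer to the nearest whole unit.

¥109,008

This is an annuity due: 60 payments of ¥2,459 at the beginning of each month.
Periodic rate r = 0.131/12 per month; n is counted in months.
PV = PMT × [(1 − (1+r)^−n)/r] × (1+r) = 2,459 × [1 − (1+r)^−60] / r × (1+r) = ¥109,008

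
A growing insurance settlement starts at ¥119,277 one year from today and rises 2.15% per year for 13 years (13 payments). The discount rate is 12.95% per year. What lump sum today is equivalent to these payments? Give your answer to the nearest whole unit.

Periodic rate r = 0.1295 per year.
Growing ordinary annuity: PV = PMT₁ × [1 − ((1+g)/(1+r))^n] / (r − g) = 119,277 × [1 − ((1+0.0215)/(1+r))^13] / (r − 0.0215) = ¥805,389.

¥805,389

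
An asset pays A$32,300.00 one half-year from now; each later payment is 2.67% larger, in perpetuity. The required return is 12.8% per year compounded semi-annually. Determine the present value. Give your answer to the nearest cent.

Periodic rate r = 0.128/2 per half-year.
Growing perpetuity (Gordon): PV = PMT₁ / (r − g) = 32,300 / (r − 0.0267) = A$865,951.74.

A$865,951.74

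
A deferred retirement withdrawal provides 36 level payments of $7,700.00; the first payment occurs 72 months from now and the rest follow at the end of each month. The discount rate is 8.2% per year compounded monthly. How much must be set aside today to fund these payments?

Ordinary annuity of 36 payments, first payment at period 72.
Periodic rate r = 0.082/12 per month; n is counted in months.
The ordinary-annuity PV formula values the stream one period before the first payment (period 71); discount that back 71 periods:
PV₀ = 7,700 × [1 − (1+r)^−36] / r × (1+r)^−71 = $151,069.08

$151,069.08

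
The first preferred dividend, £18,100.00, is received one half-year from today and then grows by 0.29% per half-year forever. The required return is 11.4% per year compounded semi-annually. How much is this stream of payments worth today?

£334,565.62

Periodic rate r = 0.114/2 per half-year.
Growing perpetuity (Gordon): PV = PMT₁ / (r − g) = 18,100 / (r − 0.0029) = £334,565.62.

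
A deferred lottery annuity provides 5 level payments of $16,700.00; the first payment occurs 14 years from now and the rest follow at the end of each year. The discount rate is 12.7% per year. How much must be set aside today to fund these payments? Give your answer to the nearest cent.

$12,505.26

Ordinary annuity of 5 payments, first payment at period 14.
Periodic rate r = 0.127 per year.
The ordinary-annuity PV formula values the stream one period before the first payment (period 13); discount that back 13 periods:
PV₀ = 16,700 × [1 − (1+r)^−5] / r × (1+r)^−13 = $12,505.26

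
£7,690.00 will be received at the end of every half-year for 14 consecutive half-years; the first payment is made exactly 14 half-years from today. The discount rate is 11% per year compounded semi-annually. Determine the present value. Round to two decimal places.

Ordinary annuity of 14 payments, first payment at period 14.
Periodic rate r = 0.11/2 per half-year; n is counted in half-years.
The ordinary-annuity PV formula values the stream one period before the first payment (period 13); discount that back 13 periods:
PV₀ = 7,690 × [1 − (1+r)^−14] / r × (1+r)^−13 = £36,766.05

£36,766.05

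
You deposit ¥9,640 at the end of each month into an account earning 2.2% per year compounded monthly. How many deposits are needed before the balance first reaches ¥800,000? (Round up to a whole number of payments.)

Periodic rate r = 0.022/12 per month; n is counted in months.
Ordinary annuity FV: 800,000 = 9,640 × [((1+r)^n − 1)/r].
(1+r)^n = 1 + 800,000 × r / 9,640, so n = ln(1 + 800,000·r/9,640) / ln(1+r) = 77.32.
Round up to a whole number of payments: n = 78.

78 payments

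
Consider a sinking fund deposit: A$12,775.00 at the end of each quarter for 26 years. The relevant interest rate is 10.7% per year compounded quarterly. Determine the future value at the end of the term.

This is an ordinary annuity: 104 deposits of A$12,775.00 at the end of each quarter.
Periodic rate r = 0.107/4 per quarter; n is counted in quarters.
FV = PMT × [((1+r)^n − 1)/r] = 12,775 × [(1+r)^104 − 1] / r = A$6,958,904.89

A$6,958,904.89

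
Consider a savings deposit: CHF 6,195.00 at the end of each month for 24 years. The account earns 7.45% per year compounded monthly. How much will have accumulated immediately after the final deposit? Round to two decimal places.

CHF 4,933,917.68

This is an ordinary annuity: 288 deposits of CHF 6,195.00 at the end of each month.
Periodic rate r = 0.0745/12 per month; n is counted in months.
FV = PMT × [((1+r)^n − 1)/r] = 6,195 × [(1+r)^288 − 1] / r = CHF 4,933,917.68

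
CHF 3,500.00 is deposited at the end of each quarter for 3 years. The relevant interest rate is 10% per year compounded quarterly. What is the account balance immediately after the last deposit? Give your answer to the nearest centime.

CHF 48,284.44

This is an ordinary annuity: 12 deposits of CHF 3,500.00 at the end of each quarter.
Periodic rate r = 0.1/4 per quarter; n is counted in quarters.
FV = PMT × [((1+r)^n − 1)/r] = 3,500 × [(1+r)^12 − 1] / r = CHF 48,284.44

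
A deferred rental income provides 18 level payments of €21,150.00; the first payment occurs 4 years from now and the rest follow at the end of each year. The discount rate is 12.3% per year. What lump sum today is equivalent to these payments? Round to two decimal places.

Ordinary annuity of 18 payments, first payment at period 4.
Periodic rate r = 0.123 per year.
The ordinary-annuity PV formula values the stream one period before the first payment (period 3); discount that back 3 periods:
PV₀ = 21,150 × [1 − (1+r)^−18] / r × (1+r)^−3 = €106,366.90

€106,366.90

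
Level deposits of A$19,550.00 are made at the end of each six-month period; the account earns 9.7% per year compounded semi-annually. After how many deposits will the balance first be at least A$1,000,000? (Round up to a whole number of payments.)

27 payments

Periodic rate r = 0.097/2 per half-year; n is counted in half-years.
Ordinary annuity FV: 1,000,000 = 19,550 × [((1+r)^n − 1)/r].
(1+r)^n = 1 + 1,000,000 × r / 19,550, so n = ln(1 + 1,000,000·r/19,550) / ln(1+r) = 26.34.
Round up to a whole number of payments: n = 27.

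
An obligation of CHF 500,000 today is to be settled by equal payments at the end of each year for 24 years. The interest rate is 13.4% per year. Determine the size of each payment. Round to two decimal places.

Level ordinary annuity; solve PV = PMT × [(1 − (1+r)^−n)/r] for PMT.
Periodic rate r = 0.134 per year.
With n = 24: PMT = 500,000 / ([(1 − (1+r)^−n)/r]) = CHF 70,444.56

CHF 70,444.56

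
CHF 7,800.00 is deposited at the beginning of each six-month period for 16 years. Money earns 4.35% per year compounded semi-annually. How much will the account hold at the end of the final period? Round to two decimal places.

CHF 363,051.39

This is an annuity due: 32 deposits of CHF 7,800.00 at the beginning of each six-month period.
Periodic rate r = 0.0435/2 per half-year; n is counted in half-years.
FV = PMT × [((1+r)^n − 1)/r] × (1+r) = 7,800 × [(1+r)^32 − 1] / r × (1+r) = CHF 363,051.39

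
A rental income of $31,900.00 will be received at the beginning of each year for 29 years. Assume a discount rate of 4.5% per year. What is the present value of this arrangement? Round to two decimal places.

$534,097.67

This is an annuity due: 29 payments of $31,900.00 at the beginning of each year.
Periodic rate r = 0.045 per year.
PV = PMT × [(1 − (1+r)^−n)/r] × (1+r) = 31,900 × [1 − (1+r)^−29] / r × (1+r) = $534,097.67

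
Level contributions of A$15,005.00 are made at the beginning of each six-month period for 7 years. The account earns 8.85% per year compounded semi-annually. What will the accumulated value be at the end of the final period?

This is an annuity due: 14 deposits of A$15,005.00 at the beginning of each six-month period.
Periodic rate r = 0.0885/2 per half-year; n is counted in half-years.
FV = PMT × [((1+r)^n − 1)/r] × (1+r) = 15,005 × [(1+r)^14 − 1] / r × (1+r) = A$295,116.10

A$295,116.10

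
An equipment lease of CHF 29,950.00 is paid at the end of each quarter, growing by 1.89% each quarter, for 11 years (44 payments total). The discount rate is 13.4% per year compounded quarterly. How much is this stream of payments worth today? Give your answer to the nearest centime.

Periodic rate r = 0.134/4 per quarter; n is counted in quarters.
Growing ordinary annuity: PV = PMT₁ × [1 − ((1+g)/(1+r))^n] / (r − g) = 29,950 × [1 − ((1+0.0189)/(1+r))^44] / (r − 0.0189) = CHF 954,458.47.

CHF 954,458.47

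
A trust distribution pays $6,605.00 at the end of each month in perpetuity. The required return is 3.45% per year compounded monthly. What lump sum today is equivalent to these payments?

$2,297,391.30

Periodic rate r = 0.0345/12 per month.
Level perpetuity: PV = PMT / r = 6,605 / (0.0345/12) = $2,297,391.30.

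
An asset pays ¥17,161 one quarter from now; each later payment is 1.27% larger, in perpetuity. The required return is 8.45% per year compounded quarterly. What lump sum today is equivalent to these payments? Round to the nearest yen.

¥2,036,914

Periodic rate r = 0.0845/4 per quarter.
Growing perpetuity (Gordon): PV = PMT₁ / (r − g) = 17,161 / (r − 0.0127) = ¥2,036,914.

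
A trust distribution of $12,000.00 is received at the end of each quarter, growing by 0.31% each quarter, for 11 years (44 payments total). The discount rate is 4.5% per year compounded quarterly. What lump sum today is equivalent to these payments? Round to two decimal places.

Periodic rate r = 0.045/4 per quarter; n is counted in quarters.
Growing ordinary annuity: PV = PMT₁ × [1 − ((1+g)/(1+r))^n] / (r − g) = 12,000 × [1 − ((1+0.0031)/(1+r))^44] / (r − 0.0031) = $441,070.71.

$441,070.71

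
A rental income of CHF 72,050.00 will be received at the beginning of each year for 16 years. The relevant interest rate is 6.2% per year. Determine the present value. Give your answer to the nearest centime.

CHF 762,763.09

This is an annuity due: 16 payments of CHF 72,050.00 at the beginning of each year.
Periodic rate r = 0.062 per year.
PV = PMT × [(1 − (1+r)^−n)/r] × (1+r) = 72,050 × [1 − (1+r)^−16] / r × (1+r) = CHF 762,763.09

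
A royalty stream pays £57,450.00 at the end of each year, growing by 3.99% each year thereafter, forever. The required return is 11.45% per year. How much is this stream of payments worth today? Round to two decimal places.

£770,107.24

Periodic rate r = 0.1145 per year.
Growing perpetuity (Gordon): PV = PMT₁ / (r − g) = 57,450 / (r − 0.0399) = £770,107.24.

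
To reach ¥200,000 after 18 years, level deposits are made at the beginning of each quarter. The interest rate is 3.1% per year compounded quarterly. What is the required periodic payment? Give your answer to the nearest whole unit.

¥2,069

Level annuity due; solve FV = PMT × [((1+r)^n − 1)/r] × (1+r) for PMT.
Periodic rate r = 0.031/4 per quarter; n is counted in quarters.
With n = 72: PMT = 200,000 / ([((1+r)^n − 1)/r] × (1+r)) = ¥2,069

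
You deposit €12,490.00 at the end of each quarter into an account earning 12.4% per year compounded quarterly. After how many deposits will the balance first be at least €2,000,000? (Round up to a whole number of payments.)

59 payments

Periodic rate r = 0.124/4 per quarter; n is counted in quarters.
Ordinary annuity FV: 2,000,000 = 12,490 × [((1+r)^n − 1)/r].
(1+r)^n = 1 + 2,000,000 × r / 12,490, so n = ln(1 + 2,000,000·r/12,490) / ln(1+r) = 58.49.
Round up to a whole number of payments: n = 59.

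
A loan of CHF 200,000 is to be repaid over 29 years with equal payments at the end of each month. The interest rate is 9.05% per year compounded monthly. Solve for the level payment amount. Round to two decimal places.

CHF 1,627.45

Level ordinary annuity; solve PV = PMT × [(1 − (1+r)^−n)/r] for PMT.
Periodic rate r = 0.0905/12 per month; n is counted in months.
With n = 348: PMT = 200,000 / ([(1 − (1+r)^−n)/r]) = CHF 1,627.45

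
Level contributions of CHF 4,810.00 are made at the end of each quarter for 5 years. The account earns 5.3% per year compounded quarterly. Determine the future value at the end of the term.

This is an ordinary annuity: 20 deposits of CHF 4,810.00 at the end of each quarter.
Periodic rate r = 0.053/4 per quarter; n is counted in quarters.
FV = PMT × [((1+r)^n − 1)/r] = 4,810 × [(1+r)^20 − 1] / r = CHF 109,328.44

CHF 109,328.44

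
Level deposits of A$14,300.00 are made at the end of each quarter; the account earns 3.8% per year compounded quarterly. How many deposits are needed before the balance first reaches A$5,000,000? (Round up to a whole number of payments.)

Periodic rate r = 0.038/4 per quarter; n is counted in quarters.
Ordinary annuity FV: 5,000,000 = 14,300 × [((1+r)^n − 1)/r].
(1+r)^n = 1 + 5,000,000 × r / 14,300, so n = ln(1 + 5,000,000·r/14,300) / ln(1+r) = 154.80.
Round up to a whole number of payments: n = 155.

155 payments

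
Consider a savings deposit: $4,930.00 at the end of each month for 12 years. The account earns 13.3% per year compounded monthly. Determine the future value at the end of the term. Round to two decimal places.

$1,730,379.72

This is an ordinary annuity: 144 deposits of $4,930.00 at the end of each month.
Periodic rate r = 0.133/12 per month; n is counted in months.
FV = PMT × [((1+r)^n − 1)/r] = 4,930 × [(1+r)^144 − 1] / r = $1,730,379.72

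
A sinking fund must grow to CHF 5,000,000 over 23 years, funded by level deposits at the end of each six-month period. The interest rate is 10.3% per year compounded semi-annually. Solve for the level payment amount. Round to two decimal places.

Level ordinary annuity; solve FV = PMT × [((1+r)^n − 1)/r] for PMT.
Periodic rate r = 0.103/2 per half-year; n is counted in half-years.
With n = 46: PMT = 5,000,000 / ([((1+r)^n − 1)/r]) = CHF 28,375.98

CHF 28,375.98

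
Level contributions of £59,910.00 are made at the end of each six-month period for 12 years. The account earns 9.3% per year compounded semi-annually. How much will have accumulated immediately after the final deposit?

This is an ordinary annuity: 24 deposits of £59,910.00 at the end of each six-month period.
Periodic rate r = 0.093/2 per half-year; n is counted in half-years.
FV = PMT × [((1+r)^n − 1)/r] = 59,910 × [(1+r)^24 − 1] / r = £2,546,812.32

£2,546,812.32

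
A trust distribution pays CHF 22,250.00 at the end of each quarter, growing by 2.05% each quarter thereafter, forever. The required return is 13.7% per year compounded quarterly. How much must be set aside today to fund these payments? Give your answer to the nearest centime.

Periodic rate r = 0.137/4 per quarter.
Growing perpetuity (Gordon): PV = PMT₁ / (r − g) = 22,250 / (r − 0.0205) = CHF 1,618,181.82.

CHF 1,618,181.82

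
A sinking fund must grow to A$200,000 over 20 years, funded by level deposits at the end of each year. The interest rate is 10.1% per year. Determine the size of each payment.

A$3,452.47

Level ordinary annuity; solve FV = PMT × [((1+r)^n − 1)/r] for PMT.
Periodic rate r = 0.101 per year.
With n = 20: PMT = 200,000 / ([((1+r)^n − 1)/r]) = A$3,452.47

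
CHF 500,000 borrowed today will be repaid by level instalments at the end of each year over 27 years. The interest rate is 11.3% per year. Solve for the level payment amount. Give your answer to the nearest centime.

Level ordinary annuity; solve PV = PMT × [(1 − (1+r)^−n)/r] for PMT.
Periodic rate r = 0.113 per year.
With n = 27: PMT = 500,000 / ([(1 − (1+r)^−n)/r]) = CHF 59,822.74

CHF 59,822.74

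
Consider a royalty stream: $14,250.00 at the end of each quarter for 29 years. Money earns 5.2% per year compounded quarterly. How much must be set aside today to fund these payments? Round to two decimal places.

This is an ordinary annuity: 116 payments of $14,250.00 at the end of each quarter.
Periodic rate r = 0.052/4 per quarter; n is counted in quarters.
PV = PMT × [(1 − (1+r)^−n)/r] = 14,250 × [1 − (1+r)^−116] / r = $851,148.34

$851,148.34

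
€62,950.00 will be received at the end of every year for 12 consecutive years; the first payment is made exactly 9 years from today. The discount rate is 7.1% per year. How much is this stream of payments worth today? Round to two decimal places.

Ordinary annuity of 12 payments, first payment at period 9.
Periodic rate r = 0.071 per year.
The ordinary-annuity PV formula values the stream one period before the first payment (period 8); discount that back 8 periods:
PV₀ = 62,950 × [1 − (1+r)^−12] / r × (1+r)^−8 = €287,300.31

€287,300.31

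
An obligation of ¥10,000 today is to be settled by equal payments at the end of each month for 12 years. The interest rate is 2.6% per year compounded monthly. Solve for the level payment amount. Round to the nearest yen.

Level ordinary annuity; solve PV = PMT × [(1 − (1+r)^−n)/r] for PMT.
Periodic rate r = 0.026/12 per month; n is counted in months.
With n = 144: PMT = 10,000 / ([(1 − (1+r)^−n)/r]) = ¥81

¥81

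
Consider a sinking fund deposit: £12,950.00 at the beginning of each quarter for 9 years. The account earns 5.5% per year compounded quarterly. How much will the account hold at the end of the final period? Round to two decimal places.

£606,254.30

This is an annuity due: 36 deposits of £12,950.00 at the beginning of each quarter.
Periodic rate r = 0.055/4 per quarter; n is counted in quarters.
FV = PMT × [((1+r)^n − 1)/r] × (1+r) = 12,950 × [(1+r)^36 − 1] / r × (1+r) = £606,254.30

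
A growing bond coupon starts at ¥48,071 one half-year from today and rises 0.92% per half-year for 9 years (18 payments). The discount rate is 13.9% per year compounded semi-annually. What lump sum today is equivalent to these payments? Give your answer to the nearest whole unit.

¥516,717

Periodic rate r = 0.139/2 per half-year; n is counted in half-years.
Growing ordinary annuity: PV = PMT₁ × [1 − ((1+g)/(1+r))^n] / (r − g) = 48,071 × [1 − ((1+0.0092)/(1+r))^18] / (r − 0.0092) = ¥516,717.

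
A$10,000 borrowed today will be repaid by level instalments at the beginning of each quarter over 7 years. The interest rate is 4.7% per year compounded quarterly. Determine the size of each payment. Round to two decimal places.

A$416.29

Level annuity due; solve PV = PMT × [(1 − (1+r)^−n)/r] × (1+r) for PMT.
Periodic rate r = 0.047/4 per quarter; n is counted in quarters.
With n = 28: PMT = 10,000 / ([(1 − (1+r)^−n)/r] × (1+r)) = A$416.29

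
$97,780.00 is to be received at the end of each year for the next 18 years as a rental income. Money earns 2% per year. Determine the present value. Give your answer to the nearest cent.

This is an ordinary annuity: 18 payments of $97,780.00 at the end of each year.
Periodic rate r = 0.02 per year.
PV = PMT × [(1 − (1+r)^−n)/r] = 97,780 × [1 − (1+r)^−18] / r = $1,465,920.82

$1,465,920.82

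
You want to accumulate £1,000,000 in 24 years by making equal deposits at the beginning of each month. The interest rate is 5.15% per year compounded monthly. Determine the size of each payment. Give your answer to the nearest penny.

Level annuity due; solve FV = PMT × [((1+r)^n − 1)/r] × (1+r) for PMT.
Periodic rate r = 0.0515/12 per month; n is counted in months.
With n = 288: PMT = 1,000,000 / ([((1+r)^n − 1)/r] × (1+r)) = £1,756.60

£1,756.60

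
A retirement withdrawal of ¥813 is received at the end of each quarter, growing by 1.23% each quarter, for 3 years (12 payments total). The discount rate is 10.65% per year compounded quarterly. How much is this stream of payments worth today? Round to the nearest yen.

Periodic rate r = 0.1065/4 per quarter; n is counted in quarters.
Growing ordinary annuity: PV = PMT₁ × [1 − ((1+g)/(1+r))^n] / (r − g) = 813 × [1 − ((1+0.0123)/(1+r))^12] / (r − 0.0123) = ¥8,807.

¥8,807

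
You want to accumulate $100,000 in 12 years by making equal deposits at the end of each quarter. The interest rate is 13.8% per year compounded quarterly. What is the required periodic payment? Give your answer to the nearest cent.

$842.68

Level ordinary annuity; solve FV = PMT × [((1+r)^n − 1)/r] for PMT.
Periodic rate r = 0.138/4 per quarter; n is counted in quarters.
With n = 48: PMT = 100,000 / ([((1+r)^n − 1)/r]) = $842.68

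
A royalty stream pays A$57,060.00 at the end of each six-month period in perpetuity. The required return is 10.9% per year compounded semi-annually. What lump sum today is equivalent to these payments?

A$1,046,972.48

Periodic rate r = 0.109/2 per half-year.
Level perpetuity: PV = PMT / r = 57,060 / (0.109/2) = A$1,046,972.48.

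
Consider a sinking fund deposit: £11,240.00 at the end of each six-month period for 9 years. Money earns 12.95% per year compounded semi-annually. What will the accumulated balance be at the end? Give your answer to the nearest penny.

£363,421.55

This is an ordinary annuity: 18 deposits of £11,240.00 at the end of each six-month period.
Periodic rate r = 0.1295/2 per half-year; n is counted in half-years.
FV = PMT × [((1+r)^n − 1)/r] = 11,240 × [(1+r)^18 − 1] / r = £363,421.55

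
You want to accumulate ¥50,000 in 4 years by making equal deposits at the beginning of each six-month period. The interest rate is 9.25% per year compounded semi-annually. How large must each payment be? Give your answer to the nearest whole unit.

Level annuity due; solve FV = PMT × [((1+r)^n − 1)/r] × (1+r) for PMT.
Periodic rate r = 0.0925/2 per half-year; n is counted in half-years.
With n = 8: PMT = 50,000 / ([((1+r)^n − 1)/r] × (1+r)) = ¥5,072

¥5,072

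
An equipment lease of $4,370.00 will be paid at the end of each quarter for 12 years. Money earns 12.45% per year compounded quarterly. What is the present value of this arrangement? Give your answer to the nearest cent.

$108,159.09

This is an ordinary annuity: 48 payments of $4,370.00 at the end of each quarter.
Periodic rate r = 0.1245/4 per quarter; n is counted in quarters.
PV = PMT × [(1 − (1+r)^−n)/r] = 4,370 × [1 − (1+r)^−48] / r = $108,159.09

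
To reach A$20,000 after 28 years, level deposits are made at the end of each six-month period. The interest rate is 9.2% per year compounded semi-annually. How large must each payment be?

A$80.63

Level ordinary annuity; solve FV = PMT × [((1+r)^n − 1)/r] for PMT.
Periodic rate r = 0.092/2 per half-year; n is counted in half-years.
With n = 56: PMT = 20,000 / ([((1+r)^n − 1)/r]) = A$80.63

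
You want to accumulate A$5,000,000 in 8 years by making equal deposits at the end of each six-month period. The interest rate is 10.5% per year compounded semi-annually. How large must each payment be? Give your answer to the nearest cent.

Level ordinary annuity; solve FV = PMT × [((1+r)^n − 1)/r] for PMT.
Periodic rate r = 0.105/2 per half-year; n is counted in half-years.
With n = 16: PMT = 5,000,000 / ([((1+r)^n − 1)/r]) = A$207,095.15

A$207,095.15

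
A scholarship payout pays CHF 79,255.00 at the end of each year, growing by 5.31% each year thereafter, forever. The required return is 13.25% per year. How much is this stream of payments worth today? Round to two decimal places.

CHF 998,173.80

Periodic rate r = 0.1325 per year.
Growing perpetuity (Gordon): PV = PMT₁ / (r − g) = 79,255 / (r − 0.0531) = CHF 998,173.80.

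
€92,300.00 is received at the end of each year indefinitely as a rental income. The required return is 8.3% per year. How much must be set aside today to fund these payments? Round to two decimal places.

€1,112,048.19

Periodic rate r = 0.083 per year.
Level perpetuity: PV = PMT / r = 92,300 / (0.083) = €1,112,048.19.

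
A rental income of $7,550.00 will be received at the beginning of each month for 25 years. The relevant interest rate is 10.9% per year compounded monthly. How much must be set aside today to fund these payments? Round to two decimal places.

This is an annuity due: 300 payments of $7,550.00 at the beginning of each month.
Periodic rate r = 0.109/12 per month; n is counted in months.
PV = PMT × [(1 − (1+r)^−n)/r] × (1+r) = 7,550 × [1 − (1+r)^−300] / r × (1+r) = $783,085.79

$783,085.79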